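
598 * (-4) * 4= -9568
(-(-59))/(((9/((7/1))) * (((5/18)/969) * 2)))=400197/5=80039.40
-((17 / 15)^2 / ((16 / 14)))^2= -4092529 / 3240000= -1.26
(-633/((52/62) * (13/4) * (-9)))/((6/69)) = 150443/507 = 296.73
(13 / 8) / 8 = 13 / 64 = 0.20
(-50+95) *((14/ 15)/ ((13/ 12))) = 504/ 13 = 38.77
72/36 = 2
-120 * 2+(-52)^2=2464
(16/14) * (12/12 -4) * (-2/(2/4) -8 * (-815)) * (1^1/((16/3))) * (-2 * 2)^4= -7506432/7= -1072347.43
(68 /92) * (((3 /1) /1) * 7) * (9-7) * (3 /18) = 119 /23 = 5.17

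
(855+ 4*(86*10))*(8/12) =8590/3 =2863.33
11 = 11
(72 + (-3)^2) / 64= 81 / 64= 1.27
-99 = -99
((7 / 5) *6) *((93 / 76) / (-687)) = -0.01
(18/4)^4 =6561/16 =410.06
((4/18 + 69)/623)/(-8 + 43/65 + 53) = 65/26712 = 0.00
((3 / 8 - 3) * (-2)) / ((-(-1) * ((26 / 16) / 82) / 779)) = 2682876 / 13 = 206375.08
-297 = -297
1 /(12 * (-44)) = -1 /528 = -0.00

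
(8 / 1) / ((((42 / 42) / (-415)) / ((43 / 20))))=-7138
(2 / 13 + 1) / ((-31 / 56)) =-840 / 403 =-2.08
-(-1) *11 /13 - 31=-30.15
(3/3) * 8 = 8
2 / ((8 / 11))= 11 / 4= 2.75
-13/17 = -0.76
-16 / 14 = -8 / 7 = -1.14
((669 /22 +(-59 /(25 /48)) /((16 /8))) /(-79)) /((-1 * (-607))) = 14427 /26374150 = 0.00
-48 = -48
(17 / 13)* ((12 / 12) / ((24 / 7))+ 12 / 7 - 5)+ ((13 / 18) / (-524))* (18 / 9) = -3362909 / 858312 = -3.92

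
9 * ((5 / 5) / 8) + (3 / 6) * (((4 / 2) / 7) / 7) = 449 / 392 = 1.15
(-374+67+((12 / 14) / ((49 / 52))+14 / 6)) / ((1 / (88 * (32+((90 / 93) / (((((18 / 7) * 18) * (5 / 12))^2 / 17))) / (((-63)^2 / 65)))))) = -537077801880224 / 627868017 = -855399.20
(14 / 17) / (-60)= -7 / 510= -0.01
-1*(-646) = 646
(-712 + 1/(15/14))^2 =113763556/225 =505615.80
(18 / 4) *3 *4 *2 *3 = 324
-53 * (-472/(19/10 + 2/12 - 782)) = -375240/11699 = -32.07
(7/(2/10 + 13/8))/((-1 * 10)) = -28/73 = -0.38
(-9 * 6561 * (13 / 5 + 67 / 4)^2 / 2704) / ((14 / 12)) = -26531129043 / 3785600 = -7008.43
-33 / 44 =-3 / 4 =-0.75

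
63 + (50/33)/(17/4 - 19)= 122461/1947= 62.90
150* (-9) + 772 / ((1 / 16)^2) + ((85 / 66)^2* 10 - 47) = 427435955 / 2178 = 196251.59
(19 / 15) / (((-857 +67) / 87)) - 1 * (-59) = 232499 / 3950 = 58.86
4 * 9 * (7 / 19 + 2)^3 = 3280500 / 6859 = 478.28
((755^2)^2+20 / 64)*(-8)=-5198856010005 / 2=-2599428005002.50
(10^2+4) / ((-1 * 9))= -104 / 9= -11.56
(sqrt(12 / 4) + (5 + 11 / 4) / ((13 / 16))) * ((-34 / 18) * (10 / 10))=-2108 / 117 - 17 * sqrt(3) / 9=-21.29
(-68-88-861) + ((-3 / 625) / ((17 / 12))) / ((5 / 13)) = -54028593 / 53125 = -1017.01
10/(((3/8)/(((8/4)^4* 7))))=8960/3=2986.67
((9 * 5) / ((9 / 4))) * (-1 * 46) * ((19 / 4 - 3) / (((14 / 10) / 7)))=-8050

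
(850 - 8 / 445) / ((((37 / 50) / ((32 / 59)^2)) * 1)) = 3873198080 / 11462933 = 337.89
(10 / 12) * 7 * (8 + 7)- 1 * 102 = -29 / 2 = -14.50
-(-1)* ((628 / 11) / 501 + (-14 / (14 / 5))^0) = 6139 / 5511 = 1.11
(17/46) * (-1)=-17/46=-0.37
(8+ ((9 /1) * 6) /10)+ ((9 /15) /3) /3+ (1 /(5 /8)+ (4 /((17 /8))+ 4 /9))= 13306 /765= 17.39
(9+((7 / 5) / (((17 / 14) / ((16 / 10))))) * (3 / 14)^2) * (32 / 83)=123552 / 35275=3.50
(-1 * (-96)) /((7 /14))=192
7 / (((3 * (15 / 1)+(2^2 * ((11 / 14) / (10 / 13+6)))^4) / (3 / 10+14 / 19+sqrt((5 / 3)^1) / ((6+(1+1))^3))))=16807 * sqrt(15) / 166128486+423805312 / 2630367695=0.16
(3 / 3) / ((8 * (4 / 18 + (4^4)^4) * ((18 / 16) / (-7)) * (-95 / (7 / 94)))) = 49 / 345186521597380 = 0.00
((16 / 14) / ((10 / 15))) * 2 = 24 / 7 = 3.43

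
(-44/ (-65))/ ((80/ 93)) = 1023/ 1300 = 0.79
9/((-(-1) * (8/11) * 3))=33/8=4.12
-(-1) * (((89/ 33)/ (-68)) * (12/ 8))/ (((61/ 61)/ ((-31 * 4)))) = 2759/ 374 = 7.38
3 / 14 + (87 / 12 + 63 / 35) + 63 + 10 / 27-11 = 232979 / 3780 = 61.63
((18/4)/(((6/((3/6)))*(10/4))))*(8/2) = 0.60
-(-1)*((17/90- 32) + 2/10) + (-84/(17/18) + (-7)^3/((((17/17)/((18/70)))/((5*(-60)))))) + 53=8076089/306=26392.45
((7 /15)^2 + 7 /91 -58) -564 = -1818488 /2925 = -621.71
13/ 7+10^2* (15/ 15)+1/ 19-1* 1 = 13421/ 133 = 100.91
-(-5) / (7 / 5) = 25 / 7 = 3.57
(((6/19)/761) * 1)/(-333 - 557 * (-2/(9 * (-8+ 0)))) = -216/181388155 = -0.00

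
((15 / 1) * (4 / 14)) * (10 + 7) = 510 / 7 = 72.86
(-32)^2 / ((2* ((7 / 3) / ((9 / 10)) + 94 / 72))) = 55296 / 421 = 131.34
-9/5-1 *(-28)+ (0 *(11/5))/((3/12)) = 131/5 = 26.20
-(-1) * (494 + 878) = 1372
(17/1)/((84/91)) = 221/12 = 18.42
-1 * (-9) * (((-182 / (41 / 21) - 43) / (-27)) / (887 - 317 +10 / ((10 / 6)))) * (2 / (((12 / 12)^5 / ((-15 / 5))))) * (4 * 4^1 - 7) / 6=-5585 / 7872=-0.71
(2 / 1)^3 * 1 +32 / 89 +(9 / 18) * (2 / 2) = 1577 / 178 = 8.86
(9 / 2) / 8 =9 / 16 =0.56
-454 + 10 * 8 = -374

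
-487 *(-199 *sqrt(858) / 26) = 96913 *sqrt(858) / 26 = 109182.32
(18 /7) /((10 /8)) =72 /35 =2.06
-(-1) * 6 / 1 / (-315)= -2 / 105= -0.02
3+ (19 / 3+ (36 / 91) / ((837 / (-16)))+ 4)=37592 / 2821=13.33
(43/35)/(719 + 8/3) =129/75775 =0.00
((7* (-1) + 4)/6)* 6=-3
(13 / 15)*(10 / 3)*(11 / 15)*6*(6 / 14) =572 / 105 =5.45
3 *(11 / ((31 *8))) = 0.13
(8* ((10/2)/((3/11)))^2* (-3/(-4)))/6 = 3025/9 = 336.11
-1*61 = -61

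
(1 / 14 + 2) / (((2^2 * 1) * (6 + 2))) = 29 / 448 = 0.06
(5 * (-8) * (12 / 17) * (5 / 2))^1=-1200 / 17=-70.59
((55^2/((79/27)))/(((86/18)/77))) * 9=509406975/3397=149957.90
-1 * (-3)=3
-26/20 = -13/10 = -1.30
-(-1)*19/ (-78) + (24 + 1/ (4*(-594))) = 733775/ 30888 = 23.76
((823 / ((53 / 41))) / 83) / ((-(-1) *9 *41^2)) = 823 / 1623231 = 0.00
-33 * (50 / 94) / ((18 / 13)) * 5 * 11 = -196625 / 282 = -697.25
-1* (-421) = 421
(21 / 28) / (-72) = -1 / 96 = -0.01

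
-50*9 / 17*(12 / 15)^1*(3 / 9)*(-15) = 1800 / 17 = 105.88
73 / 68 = 1.07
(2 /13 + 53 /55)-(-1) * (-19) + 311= 293.12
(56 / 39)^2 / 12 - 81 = -368819 / 4563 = -80.83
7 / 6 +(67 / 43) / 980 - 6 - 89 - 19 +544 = 431.17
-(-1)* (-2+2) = 0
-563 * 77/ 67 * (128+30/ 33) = -5588338/ 67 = -83408.03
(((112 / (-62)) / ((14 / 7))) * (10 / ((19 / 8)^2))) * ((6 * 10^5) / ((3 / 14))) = -50176000000 / 11191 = -4483602.90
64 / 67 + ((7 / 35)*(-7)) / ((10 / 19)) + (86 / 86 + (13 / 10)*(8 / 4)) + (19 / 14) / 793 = 1.90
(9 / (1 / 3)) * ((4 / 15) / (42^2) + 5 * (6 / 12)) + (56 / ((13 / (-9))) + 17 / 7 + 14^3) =17677791 / 6370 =2775.16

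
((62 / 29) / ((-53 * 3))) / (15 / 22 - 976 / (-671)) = -1364 / 216717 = -0.01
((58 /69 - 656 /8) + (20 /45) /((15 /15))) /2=-8354 /207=-40.36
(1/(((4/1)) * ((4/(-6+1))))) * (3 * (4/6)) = -5/8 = -0.62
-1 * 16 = -16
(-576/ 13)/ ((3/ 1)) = -192/ 13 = -14.77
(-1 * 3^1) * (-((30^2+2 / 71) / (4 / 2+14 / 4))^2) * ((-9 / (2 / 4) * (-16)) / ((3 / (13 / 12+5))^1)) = 28616926952832 / 609961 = 46915994.55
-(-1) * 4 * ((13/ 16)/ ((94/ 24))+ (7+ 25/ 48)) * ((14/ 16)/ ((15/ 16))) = 24409/ 846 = 28.85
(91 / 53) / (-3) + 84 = 13265 / 159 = 83.43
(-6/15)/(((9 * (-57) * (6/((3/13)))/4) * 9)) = 4/300105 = 0.00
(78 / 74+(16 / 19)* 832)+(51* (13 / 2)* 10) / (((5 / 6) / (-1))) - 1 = -2303952 / 703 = -3277.31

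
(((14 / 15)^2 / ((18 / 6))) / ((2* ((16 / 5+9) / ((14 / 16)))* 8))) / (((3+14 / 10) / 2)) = 343 / 579744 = 0.00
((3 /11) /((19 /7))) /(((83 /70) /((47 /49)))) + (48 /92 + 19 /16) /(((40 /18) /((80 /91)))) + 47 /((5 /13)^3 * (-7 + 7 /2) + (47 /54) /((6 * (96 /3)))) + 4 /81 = -12551864227168562245 /52144796118178764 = -240.71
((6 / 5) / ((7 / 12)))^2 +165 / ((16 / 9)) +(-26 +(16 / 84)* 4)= 4222207 / 58800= 71.81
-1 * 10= -10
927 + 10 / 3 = 2791 / 3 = 930.33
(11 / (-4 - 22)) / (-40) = 0.01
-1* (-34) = 34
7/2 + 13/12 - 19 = -173/12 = -14.42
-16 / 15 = -1.07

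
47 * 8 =376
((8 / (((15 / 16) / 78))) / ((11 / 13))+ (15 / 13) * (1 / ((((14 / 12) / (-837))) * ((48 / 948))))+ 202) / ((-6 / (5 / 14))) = 153758357 / 168168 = 914.31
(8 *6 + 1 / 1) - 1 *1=48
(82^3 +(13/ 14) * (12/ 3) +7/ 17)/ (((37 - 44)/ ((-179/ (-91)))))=-11744777657/ 75803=-154938.16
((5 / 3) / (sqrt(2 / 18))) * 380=1900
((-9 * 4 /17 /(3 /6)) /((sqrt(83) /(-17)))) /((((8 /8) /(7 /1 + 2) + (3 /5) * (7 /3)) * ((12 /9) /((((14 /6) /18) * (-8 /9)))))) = -0.45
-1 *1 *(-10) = 10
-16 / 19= -0.84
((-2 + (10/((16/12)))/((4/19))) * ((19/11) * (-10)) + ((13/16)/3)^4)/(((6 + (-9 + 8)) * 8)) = -33913828549/2335703040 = -14.52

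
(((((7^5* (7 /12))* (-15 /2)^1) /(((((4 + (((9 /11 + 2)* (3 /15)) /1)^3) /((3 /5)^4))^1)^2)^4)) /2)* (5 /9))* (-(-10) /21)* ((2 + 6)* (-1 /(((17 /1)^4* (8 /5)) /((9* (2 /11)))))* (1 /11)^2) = 76823746838471397509212203813166306844319 /11404297989906002620890056457479728026039451553067602500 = 0.00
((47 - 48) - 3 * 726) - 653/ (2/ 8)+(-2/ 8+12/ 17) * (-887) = -353285/ 68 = -5195.37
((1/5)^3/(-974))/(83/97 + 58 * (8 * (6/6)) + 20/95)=-1843/104353994750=-0.00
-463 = -463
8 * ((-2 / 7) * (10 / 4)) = -40 / 7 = -5.71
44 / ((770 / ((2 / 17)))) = 4 / 595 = 0.01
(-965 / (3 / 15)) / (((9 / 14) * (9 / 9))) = -67550 / 9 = -7505.56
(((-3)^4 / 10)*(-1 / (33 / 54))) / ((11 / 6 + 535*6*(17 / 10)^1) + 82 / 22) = -4374 / 1802645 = -0.00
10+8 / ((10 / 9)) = 86 / 5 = 17.20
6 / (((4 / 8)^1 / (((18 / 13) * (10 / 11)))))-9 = 873 / 143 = 6.10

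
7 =7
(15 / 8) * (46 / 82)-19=-5887 / 328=-17.95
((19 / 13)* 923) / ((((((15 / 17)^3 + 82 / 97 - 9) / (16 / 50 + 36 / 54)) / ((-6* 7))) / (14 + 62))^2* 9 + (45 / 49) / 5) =21677650983299121524 / 2952339693801741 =7342.53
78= 78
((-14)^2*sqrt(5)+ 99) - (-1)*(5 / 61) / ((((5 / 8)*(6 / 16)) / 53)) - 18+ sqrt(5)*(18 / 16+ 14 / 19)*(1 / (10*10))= 18215 / 183+ 2979483*sqrt(5) / 15200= 537.85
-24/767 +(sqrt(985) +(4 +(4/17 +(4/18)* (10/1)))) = 754124/117351 +sqrt(985) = 37.81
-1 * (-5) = 5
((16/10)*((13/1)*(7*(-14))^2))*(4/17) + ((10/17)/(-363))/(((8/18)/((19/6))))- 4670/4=1885676351/41140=45835.59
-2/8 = -1/4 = -0.25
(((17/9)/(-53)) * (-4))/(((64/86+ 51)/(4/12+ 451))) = 3959096/3183975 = 1.24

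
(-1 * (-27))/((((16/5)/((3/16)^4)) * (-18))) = -0.00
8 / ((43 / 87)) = 696 / 43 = 16.19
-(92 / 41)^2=-8464 / 1681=-5.04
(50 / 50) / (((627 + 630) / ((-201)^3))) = -2706867 / 419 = -6460.30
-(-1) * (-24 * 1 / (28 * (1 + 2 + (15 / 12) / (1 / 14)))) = -0.04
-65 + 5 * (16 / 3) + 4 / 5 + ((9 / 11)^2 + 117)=145447 / 1815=80.14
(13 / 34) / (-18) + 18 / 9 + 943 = 578327 / 612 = 944.98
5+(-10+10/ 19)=-85/ 19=-4.47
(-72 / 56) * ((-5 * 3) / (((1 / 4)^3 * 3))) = 2880 / 7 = 411.43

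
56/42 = 1.33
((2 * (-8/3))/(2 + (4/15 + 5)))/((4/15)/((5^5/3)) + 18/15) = -625000/1022093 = -0.61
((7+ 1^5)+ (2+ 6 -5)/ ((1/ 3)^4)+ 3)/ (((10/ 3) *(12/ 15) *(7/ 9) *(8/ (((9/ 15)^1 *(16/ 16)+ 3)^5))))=202479021/ 21875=9256.18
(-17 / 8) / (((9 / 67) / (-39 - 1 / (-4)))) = 176545 / 288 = 613.00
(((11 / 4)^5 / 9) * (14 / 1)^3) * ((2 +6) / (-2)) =-55240493 / 288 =-191807.27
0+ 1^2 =1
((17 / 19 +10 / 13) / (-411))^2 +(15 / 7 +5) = 3050457 / 427063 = 7.14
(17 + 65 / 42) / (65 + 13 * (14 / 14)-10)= 779 / 2856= 0.27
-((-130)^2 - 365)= -16535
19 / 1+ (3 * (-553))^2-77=2752223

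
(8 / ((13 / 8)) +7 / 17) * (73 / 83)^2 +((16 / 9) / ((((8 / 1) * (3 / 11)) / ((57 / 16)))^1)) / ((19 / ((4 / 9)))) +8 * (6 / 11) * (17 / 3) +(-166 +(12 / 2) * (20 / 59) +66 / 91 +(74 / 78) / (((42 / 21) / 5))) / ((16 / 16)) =-73922389967092 / 560242710027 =-131.95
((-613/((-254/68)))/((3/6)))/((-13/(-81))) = 3376404/1651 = 2045.07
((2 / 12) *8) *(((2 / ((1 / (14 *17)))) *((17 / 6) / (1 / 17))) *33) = 1008802.67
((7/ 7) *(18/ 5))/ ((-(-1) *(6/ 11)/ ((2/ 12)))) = 11/ 10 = 1.10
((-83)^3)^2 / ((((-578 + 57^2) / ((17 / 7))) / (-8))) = -44463890778184 / 18697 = -2378129688.09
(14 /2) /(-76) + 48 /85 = 0.47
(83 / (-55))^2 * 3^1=20667 / 3025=6.83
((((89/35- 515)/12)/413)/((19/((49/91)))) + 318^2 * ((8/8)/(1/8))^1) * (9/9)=1104274076/1365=808992.00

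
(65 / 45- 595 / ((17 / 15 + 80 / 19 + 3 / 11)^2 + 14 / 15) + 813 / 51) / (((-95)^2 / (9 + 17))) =-6240195689 / 2319892643295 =-0.00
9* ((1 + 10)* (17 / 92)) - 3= 1407 / 92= 15.29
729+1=730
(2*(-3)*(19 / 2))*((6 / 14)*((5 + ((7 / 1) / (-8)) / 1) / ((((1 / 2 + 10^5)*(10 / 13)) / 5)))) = -24453 / 3733352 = -0.01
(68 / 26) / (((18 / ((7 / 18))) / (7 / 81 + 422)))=4068491 / 170586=23.85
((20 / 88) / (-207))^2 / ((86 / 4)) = 25 / 445886694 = 0.00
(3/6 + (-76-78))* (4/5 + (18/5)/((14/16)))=-26402/35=-754.34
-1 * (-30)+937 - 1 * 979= -12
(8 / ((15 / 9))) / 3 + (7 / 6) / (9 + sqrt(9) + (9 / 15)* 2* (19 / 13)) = 45187 / 26820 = 1.68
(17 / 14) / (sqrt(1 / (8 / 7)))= 17*sqrt(14) / 49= 1.30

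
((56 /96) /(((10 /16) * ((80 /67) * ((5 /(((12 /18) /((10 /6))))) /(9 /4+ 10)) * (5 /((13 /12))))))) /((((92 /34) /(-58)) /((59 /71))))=-8689828511 /2939400000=-2.96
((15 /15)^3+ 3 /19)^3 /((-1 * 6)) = -0.26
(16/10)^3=512/125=4.10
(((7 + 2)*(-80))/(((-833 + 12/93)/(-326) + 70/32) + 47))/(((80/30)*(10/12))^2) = -6548688/2324035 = -2.82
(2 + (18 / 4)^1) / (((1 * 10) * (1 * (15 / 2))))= 13 / 150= 0.09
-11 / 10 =-1.10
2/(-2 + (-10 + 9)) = -0.67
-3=-3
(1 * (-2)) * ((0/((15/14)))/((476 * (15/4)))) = 0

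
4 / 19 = 0.21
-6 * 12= -72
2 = 2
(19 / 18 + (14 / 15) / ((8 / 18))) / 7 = 0.45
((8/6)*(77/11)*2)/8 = 2.33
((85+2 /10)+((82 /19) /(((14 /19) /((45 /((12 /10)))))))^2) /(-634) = -47361621 /621320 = -76.23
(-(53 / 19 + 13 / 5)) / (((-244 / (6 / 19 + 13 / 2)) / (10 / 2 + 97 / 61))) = 6663552 / 6716405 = 0.99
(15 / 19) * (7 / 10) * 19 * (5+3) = 84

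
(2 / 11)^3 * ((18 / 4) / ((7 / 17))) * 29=17748 / 9317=1.90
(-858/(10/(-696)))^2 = 89152405056/25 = 3566096202.24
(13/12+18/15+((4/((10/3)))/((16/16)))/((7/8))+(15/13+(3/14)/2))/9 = 0.55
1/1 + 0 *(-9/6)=1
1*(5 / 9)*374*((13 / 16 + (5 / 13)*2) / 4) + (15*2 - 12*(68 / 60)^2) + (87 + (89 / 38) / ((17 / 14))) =185.68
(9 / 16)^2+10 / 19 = 4099 / 4864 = 0.84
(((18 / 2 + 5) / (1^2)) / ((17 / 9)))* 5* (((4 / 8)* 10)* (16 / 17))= 50400 / 289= 174.39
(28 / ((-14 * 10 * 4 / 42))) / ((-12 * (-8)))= -7 / 320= -0.02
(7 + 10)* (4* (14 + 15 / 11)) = 11492 / 11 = 1044.73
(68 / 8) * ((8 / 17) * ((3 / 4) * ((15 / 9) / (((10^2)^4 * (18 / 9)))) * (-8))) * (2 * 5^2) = -1 / 100000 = -0.00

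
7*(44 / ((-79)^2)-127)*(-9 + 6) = 16643823 / 6241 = 2666.85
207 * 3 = 621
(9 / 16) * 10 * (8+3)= 495 / 8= 61.88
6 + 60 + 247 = 313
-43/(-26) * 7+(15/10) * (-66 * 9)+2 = -22813/26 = -877.42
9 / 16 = 0.56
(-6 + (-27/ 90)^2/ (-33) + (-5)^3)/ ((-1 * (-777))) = -144103/ 854700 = -0.17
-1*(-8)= 8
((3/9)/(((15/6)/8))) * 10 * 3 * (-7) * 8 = -1792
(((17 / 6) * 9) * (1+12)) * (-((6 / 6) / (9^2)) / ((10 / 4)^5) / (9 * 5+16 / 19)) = -0.00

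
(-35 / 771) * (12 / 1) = -140 / 257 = -0.54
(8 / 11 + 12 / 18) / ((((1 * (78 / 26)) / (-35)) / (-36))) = 6440 / 11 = 585.45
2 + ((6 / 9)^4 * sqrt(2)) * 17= 2 + 272 * sqrt(2) / 81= 6.75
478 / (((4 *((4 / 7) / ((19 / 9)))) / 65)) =2066155 / 72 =28696.60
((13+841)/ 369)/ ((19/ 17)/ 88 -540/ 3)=-1277584/ 99357309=-0.01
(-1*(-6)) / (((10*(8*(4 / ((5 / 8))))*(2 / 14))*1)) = 21 / 256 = 0.08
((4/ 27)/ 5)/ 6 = 2/ 405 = 0.00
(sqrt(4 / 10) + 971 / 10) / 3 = sqrt(10) / 15 + 971 / 30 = 32.58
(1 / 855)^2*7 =7 / 731025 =0.00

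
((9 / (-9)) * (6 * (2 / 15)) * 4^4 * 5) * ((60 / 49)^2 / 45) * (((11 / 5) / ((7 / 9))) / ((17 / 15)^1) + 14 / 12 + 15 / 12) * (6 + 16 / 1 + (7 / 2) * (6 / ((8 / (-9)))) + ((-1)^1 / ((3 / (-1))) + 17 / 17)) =17958400 / 367353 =48.89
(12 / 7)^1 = 12 / 7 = 1.71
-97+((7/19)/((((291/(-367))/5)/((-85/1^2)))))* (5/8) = 1168621/44232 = 26.42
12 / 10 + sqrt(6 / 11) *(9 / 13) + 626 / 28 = 24.07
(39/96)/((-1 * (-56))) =13/1792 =0.01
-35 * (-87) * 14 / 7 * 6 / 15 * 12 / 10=14616 / 5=2923.20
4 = 4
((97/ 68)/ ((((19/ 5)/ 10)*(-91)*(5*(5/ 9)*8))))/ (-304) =873/ 142967552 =0.00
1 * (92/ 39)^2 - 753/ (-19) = 1306129/ 28899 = 45.20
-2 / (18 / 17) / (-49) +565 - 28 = 236834 / 441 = 537.04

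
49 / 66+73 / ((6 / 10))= 2693 / 22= 122.41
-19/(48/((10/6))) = -95/144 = -0.66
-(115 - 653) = 538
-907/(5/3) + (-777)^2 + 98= 3016414/5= 603282.80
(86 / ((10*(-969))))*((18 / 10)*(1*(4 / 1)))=-516 / 8075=-0.06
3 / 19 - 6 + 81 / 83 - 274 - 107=-608511 / 1577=-385.87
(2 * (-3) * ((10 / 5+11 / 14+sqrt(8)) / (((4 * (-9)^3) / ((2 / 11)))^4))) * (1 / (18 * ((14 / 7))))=-sqrt(2) / 198482440493679408 - 13 / 1852502777941007808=-0.00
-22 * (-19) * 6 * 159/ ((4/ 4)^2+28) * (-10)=-3987720/ 29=-137507.59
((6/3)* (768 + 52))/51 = 1640/51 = 32.16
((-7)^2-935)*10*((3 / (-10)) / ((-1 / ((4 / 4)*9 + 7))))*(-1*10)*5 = 2126400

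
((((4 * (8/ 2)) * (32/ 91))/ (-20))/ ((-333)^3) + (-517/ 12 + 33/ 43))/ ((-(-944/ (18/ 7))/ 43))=-4.96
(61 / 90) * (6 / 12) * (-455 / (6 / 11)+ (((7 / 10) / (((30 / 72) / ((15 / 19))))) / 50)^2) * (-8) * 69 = 39608519948333 / 253828125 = 156044.65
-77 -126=-203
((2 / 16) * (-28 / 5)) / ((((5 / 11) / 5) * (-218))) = 0.04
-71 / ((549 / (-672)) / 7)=111328 / 183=608.35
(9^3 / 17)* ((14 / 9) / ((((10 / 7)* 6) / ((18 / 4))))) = 35.02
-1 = -1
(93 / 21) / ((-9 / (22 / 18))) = -0.60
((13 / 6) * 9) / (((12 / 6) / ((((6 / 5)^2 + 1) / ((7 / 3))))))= 7137 / 700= 10.20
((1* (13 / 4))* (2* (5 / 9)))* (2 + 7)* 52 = 1690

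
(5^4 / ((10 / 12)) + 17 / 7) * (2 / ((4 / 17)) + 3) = 121141 / 14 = 8652.93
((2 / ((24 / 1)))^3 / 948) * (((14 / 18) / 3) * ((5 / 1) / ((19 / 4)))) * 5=175 / 210091968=0.00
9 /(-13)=-9 /13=-0.69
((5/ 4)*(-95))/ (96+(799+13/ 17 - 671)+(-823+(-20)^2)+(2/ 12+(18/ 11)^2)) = 586245/ 964606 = 0.61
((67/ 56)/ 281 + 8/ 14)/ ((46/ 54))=244593/ 361928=0.68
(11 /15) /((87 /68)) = 748 /1305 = 0.57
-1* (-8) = 8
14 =14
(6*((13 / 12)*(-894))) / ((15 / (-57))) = 110409 / 5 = 22081.80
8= 8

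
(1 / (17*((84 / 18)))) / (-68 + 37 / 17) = -1 / 5222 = -0.00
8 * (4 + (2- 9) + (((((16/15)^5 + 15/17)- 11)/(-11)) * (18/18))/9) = -29770381336/1278028125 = -23.29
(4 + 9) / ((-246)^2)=13 / 60516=0.00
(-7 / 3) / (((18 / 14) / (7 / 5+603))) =-148078 / 135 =-1096.87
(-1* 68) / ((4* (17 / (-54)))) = 54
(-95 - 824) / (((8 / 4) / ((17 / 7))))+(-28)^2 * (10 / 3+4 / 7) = 81707 / 42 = 1945.40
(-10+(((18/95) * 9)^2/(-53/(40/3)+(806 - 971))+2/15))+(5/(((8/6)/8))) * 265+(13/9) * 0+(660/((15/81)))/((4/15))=86640770063/4066665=21305.12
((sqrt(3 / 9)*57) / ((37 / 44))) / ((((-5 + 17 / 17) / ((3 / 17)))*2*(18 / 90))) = -3135*sqrt(3) / 1258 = -4.32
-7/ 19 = -0.37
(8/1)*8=64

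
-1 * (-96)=96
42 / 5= 8.40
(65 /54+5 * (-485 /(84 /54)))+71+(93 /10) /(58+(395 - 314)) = -390559913 /262710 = -1486.66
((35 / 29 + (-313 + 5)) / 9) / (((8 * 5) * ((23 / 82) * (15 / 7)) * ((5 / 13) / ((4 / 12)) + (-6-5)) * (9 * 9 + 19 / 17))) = 564310019 / 321799219200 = 0.00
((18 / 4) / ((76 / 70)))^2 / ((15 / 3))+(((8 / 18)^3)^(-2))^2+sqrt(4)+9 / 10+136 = 514095649622637 / 30282874880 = 16976.45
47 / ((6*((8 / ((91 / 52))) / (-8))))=-329 / 24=-13.71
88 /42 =44 /21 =2.10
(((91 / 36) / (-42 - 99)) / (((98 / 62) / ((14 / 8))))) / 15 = -403 / 304560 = -0.00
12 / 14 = 0.86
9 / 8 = 1.12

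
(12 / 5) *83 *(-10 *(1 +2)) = -5976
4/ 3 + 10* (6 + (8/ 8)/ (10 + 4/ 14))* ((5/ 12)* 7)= 77401/ 432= 179.17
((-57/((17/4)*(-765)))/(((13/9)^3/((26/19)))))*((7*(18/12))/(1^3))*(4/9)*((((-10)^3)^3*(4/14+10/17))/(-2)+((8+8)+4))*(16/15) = 71884803290112/4151485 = 17315443.34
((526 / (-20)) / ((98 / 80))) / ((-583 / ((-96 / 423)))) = -33664 / 4027947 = -0.01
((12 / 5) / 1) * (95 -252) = -1884 / 5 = -376.80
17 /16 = 1.06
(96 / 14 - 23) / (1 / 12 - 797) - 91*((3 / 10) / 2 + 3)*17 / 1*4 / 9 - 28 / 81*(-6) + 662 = -13570966693 / 9037035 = -1501.71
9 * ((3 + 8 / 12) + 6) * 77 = 6699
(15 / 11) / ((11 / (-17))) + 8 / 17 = -1.64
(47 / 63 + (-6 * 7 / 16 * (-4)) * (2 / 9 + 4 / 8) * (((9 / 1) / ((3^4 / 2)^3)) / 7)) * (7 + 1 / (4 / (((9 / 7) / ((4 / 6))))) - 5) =1.85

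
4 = 4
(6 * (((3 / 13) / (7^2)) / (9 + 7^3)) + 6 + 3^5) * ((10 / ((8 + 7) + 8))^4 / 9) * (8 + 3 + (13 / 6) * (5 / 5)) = 459449138125 / 35295225966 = 13.02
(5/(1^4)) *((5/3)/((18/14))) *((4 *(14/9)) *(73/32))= 92.00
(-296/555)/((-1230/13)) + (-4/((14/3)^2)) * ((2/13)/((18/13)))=-6677/452025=-0.01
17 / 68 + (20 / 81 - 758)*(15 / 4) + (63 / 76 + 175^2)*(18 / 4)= 553937015 / 4104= 134974.91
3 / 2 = 1.50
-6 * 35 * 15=-3150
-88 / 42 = -44 / 21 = -2.10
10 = 10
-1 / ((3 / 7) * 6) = -7 / 18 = -0.39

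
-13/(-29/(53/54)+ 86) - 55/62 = -103639/92752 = -1.12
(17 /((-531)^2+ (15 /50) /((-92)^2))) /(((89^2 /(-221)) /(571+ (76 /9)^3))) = -271958298632800 /137807304652510587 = -0.00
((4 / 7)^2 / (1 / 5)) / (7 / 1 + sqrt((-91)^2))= 40 / 2401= 0.02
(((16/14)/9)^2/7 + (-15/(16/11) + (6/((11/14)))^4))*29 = 98316.33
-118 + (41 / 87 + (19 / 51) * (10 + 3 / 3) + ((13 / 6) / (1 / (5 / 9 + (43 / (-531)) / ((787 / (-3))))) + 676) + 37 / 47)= 16400084659672 / 29049274161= 564.56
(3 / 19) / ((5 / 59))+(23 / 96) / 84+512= 393662473 / 766080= 513.87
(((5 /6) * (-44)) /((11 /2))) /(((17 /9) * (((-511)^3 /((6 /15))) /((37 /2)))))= 444 /2268358127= 0.00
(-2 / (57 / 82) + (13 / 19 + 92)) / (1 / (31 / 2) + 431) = 158689 / 761691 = 0.21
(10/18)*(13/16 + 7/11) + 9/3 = 2009/528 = 3.80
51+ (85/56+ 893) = 52949/56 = 945.52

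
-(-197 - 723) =920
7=7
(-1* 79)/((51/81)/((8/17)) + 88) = -17064/19297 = -0.88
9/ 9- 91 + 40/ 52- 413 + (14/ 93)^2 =-56466773/ 112437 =-502.21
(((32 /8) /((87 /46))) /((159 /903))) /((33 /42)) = 775376 /50721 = 15.29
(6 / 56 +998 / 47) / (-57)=-28085 / 75012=-0.37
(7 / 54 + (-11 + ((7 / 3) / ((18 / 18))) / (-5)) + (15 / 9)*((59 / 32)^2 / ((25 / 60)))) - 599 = -20623313 / 34560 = -596.74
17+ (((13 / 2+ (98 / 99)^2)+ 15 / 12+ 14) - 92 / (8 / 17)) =-155.77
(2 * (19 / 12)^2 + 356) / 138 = 25993 / 9936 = 2.62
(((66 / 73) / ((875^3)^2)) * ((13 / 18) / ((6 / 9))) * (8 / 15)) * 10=1144 / 98286174774169921875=0.00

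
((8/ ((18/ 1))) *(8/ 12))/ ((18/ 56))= 224/ 243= 0.92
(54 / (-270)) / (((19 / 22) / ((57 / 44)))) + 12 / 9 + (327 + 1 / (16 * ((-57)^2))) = 328.03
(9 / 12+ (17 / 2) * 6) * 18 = 1863 / 2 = 931.50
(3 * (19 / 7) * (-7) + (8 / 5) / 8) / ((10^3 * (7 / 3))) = -213 / 8750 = -0.02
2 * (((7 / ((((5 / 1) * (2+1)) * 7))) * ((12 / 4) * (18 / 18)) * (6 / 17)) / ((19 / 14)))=168 / 1615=0.10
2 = 2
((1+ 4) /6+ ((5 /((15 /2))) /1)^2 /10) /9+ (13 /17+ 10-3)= 108263 /13770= 7.86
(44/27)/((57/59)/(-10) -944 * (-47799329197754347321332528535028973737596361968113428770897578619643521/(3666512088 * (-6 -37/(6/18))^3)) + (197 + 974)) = -705767480128493640/3327789298747657660511170636608717151611458720220056910522789208892902176101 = -0.00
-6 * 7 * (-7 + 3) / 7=24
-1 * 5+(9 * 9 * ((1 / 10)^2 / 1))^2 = -43439 / 10000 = -4.34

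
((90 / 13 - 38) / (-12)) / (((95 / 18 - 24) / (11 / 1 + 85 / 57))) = -143824 / 83239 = -1.73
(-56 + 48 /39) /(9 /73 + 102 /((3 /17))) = -0.09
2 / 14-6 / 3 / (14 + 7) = 1 / 21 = 0.05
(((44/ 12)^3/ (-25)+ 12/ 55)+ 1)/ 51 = -5596/ 378675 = -0.01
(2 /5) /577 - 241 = -695283 /2885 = -241.00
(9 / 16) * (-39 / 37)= -351 / 592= -0.59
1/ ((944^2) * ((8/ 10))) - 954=-3400574971/ 3564544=-954.00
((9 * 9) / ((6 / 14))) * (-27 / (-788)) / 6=1701 / 1576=1.08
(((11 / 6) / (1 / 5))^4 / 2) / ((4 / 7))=64054375 / 10368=6178.08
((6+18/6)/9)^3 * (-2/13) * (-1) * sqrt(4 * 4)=8/13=0.62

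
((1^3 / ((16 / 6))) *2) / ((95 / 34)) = 51 / 190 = 0.27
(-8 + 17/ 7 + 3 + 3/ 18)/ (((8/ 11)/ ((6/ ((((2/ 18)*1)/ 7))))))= -9999/ 8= -1249.88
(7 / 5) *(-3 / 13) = -21 / 65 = -0.32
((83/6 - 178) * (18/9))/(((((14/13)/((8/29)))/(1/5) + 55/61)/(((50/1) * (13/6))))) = -40617460/23319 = -1741.82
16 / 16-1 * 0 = 1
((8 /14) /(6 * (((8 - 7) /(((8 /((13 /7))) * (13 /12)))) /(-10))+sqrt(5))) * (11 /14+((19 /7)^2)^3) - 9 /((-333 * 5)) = 3142284949631 /531481122235+18855327800 * sqrt(5) /410410133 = 108.64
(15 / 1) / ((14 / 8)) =60 / 7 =8.57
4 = 4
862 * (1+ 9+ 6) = 13792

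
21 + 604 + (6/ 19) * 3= 11893/ 19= 625.95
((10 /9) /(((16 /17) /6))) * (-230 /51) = -575 /18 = -31.94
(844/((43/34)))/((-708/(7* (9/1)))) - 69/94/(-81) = -382301501/6438906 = -59.37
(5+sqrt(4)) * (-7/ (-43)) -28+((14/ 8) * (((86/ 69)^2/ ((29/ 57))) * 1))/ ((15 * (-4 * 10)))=-31904513431/ 1187393400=-26.87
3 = 3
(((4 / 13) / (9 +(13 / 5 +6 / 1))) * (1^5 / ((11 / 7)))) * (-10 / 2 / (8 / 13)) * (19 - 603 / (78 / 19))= 581875 / 50336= 11.56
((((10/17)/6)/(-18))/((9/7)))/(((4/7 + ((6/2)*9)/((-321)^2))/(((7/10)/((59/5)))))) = -19635035/44667726372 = -0.00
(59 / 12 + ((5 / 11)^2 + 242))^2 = 128753945329 / 2108304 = 61069.91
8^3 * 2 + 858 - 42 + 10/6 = 5525/3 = 1841.67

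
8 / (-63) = -0.13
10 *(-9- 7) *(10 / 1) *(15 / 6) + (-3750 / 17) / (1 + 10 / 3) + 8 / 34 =-895198 / 221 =-4050.67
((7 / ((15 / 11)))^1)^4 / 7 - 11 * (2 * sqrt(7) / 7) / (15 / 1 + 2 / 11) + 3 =5173738 / 50625 - 242 * sqrt(7) / 1169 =101.65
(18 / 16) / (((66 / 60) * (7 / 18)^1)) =405 / 154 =2.63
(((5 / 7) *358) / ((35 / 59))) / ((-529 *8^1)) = -10561 / 103684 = -0.10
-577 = -577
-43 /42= -1.02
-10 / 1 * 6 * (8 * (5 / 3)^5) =-500000 / 81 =-6172.84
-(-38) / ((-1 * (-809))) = 38 / 809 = 0.05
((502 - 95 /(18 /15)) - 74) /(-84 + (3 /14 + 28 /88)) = -161161 /38562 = -4.18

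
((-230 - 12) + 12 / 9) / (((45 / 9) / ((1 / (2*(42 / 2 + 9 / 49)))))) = -17689 / 15570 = -1.14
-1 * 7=-7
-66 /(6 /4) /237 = -44 /237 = -0.19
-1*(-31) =31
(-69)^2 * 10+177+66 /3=47809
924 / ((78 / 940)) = 144760 / 13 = 11135.38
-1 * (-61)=61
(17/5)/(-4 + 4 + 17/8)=1.60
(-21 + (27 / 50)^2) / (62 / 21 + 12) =-1087191 / 785000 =-1.38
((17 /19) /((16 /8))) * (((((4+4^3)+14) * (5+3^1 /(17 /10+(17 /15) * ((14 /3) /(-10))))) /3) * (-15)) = -816925 /589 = -1386.97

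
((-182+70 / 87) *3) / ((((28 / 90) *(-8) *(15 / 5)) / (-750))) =-3166875 / 58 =-54601.29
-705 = -705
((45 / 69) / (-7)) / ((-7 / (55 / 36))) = 275 / 13524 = 0.02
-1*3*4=-12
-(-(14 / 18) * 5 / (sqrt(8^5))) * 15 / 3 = 175 * sqrt(2) / 2304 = 0.11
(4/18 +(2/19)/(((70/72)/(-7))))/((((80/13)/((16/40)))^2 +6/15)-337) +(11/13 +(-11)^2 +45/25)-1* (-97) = 220.65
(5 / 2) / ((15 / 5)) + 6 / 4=7 / 3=2.33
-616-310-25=-951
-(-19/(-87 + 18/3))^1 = -19/81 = -0.23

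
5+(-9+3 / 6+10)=13 / 2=6.50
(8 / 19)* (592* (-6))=-28416 / 19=-1495.58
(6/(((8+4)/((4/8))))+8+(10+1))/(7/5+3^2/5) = 385/64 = 6.02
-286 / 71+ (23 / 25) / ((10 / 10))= -5517 / 1775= -3.11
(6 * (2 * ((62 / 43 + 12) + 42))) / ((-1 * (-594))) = 4768 / 4257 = 1.12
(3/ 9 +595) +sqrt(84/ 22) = sqrt(462)/ 11 +1786/ 3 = 597.29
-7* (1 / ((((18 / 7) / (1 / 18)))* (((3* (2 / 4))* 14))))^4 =-7 / 892616806656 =-0.00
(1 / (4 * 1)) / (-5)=-1 / 20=-0.05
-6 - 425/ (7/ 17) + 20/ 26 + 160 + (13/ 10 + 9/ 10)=-398204/ 455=-875.17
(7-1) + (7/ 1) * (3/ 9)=8.33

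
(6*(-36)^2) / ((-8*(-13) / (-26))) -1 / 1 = -1945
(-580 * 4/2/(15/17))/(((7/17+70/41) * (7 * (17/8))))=-1293632/31017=-41.71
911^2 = 829921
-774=-774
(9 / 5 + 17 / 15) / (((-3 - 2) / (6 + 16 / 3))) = -1496 / 225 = -6.65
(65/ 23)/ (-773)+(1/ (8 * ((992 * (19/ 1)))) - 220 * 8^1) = -4718197958541/ 2680788736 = -1760.00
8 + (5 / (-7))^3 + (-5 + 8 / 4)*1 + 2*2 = 2962 / 343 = 8.64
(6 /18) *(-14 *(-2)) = 28 /3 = 9.33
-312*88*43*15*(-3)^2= -159382080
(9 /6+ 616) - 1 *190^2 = -70965 /2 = -35482.50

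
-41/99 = -0.41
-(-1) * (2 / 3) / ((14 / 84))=4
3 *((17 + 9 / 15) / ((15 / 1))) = 88 / 25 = 3.52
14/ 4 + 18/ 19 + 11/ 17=3291/ 646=5.09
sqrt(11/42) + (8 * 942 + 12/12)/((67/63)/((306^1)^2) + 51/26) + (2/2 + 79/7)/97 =sqrt(462)/42 + 392472615710762/102140004295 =3843.01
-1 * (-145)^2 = -21025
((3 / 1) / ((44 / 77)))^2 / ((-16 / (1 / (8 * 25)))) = -441 / 51200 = -0.01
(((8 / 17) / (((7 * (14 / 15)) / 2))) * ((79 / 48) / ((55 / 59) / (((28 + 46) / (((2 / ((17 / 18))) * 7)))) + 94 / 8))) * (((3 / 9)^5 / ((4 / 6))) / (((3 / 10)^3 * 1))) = 862285000 / 189886084731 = 0.00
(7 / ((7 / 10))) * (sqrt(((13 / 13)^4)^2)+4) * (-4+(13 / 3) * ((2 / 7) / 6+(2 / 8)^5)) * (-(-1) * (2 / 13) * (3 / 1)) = -6111575 / 69888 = -87.45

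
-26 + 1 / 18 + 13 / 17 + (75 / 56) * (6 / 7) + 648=18711559 / 29988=623.97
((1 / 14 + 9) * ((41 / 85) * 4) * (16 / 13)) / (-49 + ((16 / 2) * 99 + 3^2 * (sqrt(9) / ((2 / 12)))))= 166624 / 7000175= 0.02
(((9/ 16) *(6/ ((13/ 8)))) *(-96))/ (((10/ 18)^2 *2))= -323.00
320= 320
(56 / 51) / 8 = 7 / 51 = 0.14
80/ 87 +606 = 52802/ 87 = 606.92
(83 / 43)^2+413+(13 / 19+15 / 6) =29503717 / 70262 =419.91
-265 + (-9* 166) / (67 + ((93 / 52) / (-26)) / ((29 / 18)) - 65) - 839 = -71649960 / 38371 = -1867.29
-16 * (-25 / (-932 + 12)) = -10 / 23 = -0.43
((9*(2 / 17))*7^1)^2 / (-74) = -7938 / 10693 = -0.74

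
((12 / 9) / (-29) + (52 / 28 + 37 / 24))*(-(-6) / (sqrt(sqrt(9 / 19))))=24.25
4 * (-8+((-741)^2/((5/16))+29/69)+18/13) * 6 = 42169272.12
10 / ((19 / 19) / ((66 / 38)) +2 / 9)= 990 / 79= 12.53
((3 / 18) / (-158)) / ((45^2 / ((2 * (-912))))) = 152 / 159975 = 0.00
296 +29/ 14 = 4173/ 14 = 298.07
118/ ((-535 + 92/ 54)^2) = 86022/ 207331201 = 0.00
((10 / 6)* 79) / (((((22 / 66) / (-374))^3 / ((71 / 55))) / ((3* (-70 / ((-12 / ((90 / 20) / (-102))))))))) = 185353359345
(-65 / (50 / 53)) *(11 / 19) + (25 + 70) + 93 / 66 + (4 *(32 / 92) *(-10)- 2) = 40.61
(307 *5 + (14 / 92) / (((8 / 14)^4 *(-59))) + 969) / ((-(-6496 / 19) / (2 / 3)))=11018241417 / 2256658432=4.88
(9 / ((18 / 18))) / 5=9 / 5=1.80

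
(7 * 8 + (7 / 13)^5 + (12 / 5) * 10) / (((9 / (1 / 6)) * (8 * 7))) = 9906749 / 374263344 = 0.03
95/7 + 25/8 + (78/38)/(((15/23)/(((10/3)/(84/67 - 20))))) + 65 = 40661213/501144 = 81.14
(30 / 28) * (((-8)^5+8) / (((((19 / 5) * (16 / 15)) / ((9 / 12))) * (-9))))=721.63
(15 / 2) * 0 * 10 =0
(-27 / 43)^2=729 / 1849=0.39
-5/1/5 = -1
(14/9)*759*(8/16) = 1771/3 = 590.33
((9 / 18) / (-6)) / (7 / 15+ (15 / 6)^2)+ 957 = 385666 / 403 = 956.99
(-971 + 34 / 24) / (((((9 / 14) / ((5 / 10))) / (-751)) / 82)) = 2507772995 / 54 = 46440240.65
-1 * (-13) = 13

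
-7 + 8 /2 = -3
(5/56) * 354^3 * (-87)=-2412176355/7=-344596622.14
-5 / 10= -1 / 2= -0.50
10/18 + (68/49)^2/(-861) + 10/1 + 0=65449393/6201783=10.55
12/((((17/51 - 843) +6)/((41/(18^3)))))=-41/406620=-0.00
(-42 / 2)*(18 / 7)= -54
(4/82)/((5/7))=14/205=0.07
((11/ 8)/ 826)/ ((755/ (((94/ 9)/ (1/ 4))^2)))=97196/ 25257015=0.00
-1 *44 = -44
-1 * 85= -85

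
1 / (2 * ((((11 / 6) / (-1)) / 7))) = -21 / 11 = -1.91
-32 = -32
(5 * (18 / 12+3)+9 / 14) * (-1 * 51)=-8262 / 7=-1180.29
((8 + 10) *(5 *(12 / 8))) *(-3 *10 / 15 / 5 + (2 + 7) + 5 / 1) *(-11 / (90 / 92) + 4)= -66504 / 5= -13300.80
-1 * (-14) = 14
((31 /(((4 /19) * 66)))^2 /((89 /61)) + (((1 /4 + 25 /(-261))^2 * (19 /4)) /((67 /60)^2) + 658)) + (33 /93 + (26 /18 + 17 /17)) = 664.30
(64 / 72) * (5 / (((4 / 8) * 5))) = 16 / 9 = 1.78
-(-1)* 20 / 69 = 20 / 69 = 0.29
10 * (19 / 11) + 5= 245 / 11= 22.27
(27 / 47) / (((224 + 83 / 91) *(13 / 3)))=567 / 961949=0.00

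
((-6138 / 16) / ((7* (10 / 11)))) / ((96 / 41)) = -461373 / 17920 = -25.75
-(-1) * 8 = 8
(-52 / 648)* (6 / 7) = -13 / 189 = -0.07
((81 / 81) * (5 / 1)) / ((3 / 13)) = 65 / 3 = 21.67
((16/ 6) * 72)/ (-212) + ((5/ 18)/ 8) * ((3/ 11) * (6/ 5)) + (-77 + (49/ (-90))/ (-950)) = -7765458991/ 99693000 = -77.89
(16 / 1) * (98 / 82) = 784 / 41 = 19.12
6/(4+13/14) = 28/23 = 1.22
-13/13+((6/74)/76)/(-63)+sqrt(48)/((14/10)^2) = 2.53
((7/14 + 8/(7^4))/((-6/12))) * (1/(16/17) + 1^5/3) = -161939/115248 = -1.41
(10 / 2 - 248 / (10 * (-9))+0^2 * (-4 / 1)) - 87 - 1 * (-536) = 456.76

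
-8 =-8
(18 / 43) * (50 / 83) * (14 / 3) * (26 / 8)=3.82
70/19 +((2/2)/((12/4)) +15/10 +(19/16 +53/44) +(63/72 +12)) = 208511/10032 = 20.78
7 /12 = 0.58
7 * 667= 4669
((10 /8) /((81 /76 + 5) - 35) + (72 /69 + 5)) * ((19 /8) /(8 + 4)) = 1441511 /1213848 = 1.19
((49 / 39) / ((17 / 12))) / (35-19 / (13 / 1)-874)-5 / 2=-464551 / 185742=-2.50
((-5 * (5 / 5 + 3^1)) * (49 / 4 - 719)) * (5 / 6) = 70675 / 6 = 11779.17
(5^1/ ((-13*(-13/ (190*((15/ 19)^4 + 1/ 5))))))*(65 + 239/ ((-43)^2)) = 461761011040/ 2143307179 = 215.44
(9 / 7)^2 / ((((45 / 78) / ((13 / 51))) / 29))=88218 / 4165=21.18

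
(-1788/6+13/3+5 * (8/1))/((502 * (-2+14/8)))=1522/753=2.02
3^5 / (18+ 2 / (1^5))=243 / 20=12.15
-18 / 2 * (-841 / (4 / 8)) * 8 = 121104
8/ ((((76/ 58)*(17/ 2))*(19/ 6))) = 1392/ 6137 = 0.23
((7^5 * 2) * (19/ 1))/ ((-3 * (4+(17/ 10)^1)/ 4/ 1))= -1344560/ 9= -149395.56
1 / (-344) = -1 / 344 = -0.00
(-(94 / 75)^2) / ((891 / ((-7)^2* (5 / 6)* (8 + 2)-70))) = -1793708 / 3007125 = -0.60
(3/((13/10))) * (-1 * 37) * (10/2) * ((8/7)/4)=-11100/91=-121.98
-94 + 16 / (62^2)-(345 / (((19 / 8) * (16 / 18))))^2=-9297634155 / 346921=-26800.44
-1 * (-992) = 992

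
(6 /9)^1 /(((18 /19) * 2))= 19 /54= 0.35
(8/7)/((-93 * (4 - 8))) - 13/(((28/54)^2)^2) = -642501193/3572688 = -179.84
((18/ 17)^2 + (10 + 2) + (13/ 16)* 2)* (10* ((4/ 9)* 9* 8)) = 1363720/ 289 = 4718.75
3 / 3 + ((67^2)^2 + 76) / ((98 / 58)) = 584384762 / 49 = 11926219.63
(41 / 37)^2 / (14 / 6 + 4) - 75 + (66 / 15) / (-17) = -165963712 / 2210935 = -75.06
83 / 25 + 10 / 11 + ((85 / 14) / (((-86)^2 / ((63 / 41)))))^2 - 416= -41649506809622933 / 101147278865600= -411.77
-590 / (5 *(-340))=59 / 170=0.35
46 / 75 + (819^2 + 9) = 50307796 / 75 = 670770.61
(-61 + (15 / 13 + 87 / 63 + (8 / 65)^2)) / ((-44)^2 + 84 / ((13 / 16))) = -5185981 / 180944400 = -0.03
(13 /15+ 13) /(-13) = -16 /15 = -1.07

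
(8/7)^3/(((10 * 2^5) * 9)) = 8/15435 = 0.00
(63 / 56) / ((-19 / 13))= -117 / 152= -0.77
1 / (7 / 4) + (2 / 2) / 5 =27 / 35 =0.77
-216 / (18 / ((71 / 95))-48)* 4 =10224 / 283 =36.13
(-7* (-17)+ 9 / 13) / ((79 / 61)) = 94916 / 1027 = 92.42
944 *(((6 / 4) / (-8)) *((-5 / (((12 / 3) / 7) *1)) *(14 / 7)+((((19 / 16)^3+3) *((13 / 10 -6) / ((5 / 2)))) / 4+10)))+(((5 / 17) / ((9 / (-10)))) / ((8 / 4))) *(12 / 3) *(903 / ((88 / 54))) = 103726055991 / 76595200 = 1354.21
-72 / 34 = -36 / 17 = -2.12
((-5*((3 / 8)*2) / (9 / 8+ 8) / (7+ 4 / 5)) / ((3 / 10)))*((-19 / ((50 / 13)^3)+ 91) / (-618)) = 871789 / 33835500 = 0.03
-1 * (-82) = 82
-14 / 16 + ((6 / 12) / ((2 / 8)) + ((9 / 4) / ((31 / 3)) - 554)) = -137059 / 248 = -552.66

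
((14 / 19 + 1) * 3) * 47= 4653 / 19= 244.89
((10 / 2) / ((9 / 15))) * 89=2225 / 3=741.67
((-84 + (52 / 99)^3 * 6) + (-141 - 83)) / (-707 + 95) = 24834037 / 49485249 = 0.50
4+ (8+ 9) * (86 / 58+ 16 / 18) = 11567 / 261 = 44.32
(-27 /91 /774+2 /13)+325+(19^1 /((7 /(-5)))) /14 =324.18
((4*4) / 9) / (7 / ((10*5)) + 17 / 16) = 6400 / 4329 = 1.48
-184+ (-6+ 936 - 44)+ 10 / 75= 10532 / 15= 702.13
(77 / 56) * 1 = 11 / 8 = 1.38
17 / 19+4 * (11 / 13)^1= 1057 / 247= 4.28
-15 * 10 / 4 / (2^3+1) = -4.17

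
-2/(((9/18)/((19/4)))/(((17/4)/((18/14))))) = -2261/36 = -62.81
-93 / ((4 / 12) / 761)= -212319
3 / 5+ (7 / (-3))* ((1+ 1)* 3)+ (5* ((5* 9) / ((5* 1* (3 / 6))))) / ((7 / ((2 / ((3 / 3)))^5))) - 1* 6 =13721 / 35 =392.03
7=7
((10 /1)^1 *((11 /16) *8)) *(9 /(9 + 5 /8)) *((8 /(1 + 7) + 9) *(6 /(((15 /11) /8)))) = 126720 /7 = 18102.86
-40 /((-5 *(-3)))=-8 /3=-2.67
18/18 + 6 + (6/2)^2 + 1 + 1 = 18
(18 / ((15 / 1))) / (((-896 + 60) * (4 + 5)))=-1 / 6270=-0.00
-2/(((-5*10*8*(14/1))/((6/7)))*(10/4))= 3/24500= 0.00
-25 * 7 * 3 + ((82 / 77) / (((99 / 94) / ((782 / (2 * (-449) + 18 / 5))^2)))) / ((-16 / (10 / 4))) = -160110092164475 / 304901460864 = -525.12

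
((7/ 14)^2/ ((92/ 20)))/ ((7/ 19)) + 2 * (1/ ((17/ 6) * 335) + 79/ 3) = 581123899/ 11002740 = 52.82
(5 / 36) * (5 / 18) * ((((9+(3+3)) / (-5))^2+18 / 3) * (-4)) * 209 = -26125 / 54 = -483.80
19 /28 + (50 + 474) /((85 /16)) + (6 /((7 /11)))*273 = 6362487 /2380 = 2673.31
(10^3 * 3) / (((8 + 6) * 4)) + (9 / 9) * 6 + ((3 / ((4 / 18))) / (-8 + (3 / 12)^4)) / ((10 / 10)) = 829407 / 14329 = 57.88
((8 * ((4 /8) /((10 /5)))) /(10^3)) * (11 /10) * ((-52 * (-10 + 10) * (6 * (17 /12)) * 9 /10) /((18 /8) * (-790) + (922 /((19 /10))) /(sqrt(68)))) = 0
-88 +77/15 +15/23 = -28364/345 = -82.21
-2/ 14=-0.14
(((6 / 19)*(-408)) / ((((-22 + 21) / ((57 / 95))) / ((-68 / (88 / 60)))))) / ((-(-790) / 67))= -25094448 / 82555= -303.97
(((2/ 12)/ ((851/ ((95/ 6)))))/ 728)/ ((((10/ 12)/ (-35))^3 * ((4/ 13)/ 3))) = -41895/ 13616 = -3.08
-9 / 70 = -0.13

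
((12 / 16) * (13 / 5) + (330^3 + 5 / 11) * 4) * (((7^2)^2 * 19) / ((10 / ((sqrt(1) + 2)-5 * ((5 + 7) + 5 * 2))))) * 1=-154366849929022157 / 2200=-70166749967737.34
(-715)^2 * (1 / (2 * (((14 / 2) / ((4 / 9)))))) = 1022450 / 63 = 16229.37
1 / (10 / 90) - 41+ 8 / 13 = -408 / 13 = -31.38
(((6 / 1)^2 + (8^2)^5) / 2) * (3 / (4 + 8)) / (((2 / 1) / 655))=43956307393.75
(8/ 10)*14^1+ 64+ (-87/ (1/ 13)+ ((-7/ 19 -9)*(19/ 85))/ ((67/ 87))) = -6028267/ 5695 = -1058.52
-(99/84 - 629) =17579/28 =627.82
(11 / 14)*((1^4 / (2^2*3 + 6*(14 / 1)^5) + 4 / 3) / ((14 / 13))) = 205091029 / 210827792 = 0.97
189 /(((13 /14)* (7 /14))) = 5292 /13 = 407.08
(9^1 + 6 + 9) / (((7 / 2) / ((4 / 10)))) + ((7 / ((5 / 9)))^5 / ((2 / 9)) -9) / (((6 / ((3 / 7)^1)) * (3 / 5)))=2977338879 / 17500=170133.65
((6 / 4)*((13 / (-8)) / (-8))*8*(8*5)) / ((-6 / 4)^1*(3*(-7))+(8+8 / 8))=65 / 27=2.41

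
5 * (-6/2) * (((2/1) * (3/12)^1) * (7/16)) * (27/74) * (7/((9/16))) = -2205/148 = -14.90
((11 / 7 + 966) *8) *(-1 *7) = -54184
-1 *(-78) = 78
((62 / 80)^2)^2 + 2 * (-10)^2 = 512923521 / 2560000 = 200.36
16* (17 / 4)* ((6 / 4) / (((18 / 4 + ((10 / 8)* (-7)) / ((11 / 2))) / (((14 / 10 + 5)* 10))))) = 2244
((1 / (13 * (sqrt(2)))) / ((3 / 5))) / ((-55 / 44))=-2 * sqrt(2) / 39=-0.07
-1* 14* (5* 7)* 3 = -1470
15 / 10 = 3 / 2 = 1.50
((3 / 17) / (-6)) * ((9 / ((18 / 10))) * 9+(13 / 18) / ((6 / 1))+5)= -5413 / 3672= -1.47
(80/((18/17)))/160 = 17/36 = 0.47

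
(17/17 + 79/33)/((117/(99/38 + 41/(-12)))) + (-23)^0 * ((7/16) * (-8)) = -1550899/440154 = -3.52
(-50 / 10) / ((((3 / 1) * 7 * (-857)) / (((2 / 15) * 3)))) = 2 / 17997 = 0.00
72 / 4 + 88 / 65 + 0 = 1258 / 65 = 19.35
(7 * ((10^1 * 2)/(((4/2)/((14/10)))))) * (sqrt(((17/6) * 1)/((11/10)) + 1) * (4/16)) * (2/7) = 7 * sqrt(3894)/33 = 13.24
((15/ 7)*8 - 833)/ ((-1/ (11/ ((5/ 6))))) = 376926/ 35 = 10769.31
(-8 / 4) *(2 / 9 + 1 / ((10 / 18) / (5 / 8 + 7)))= -5021 / 180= -27.89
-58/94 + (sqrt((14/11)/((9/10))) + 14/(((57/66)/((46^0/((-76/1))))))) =-14088/16967 + 2 * sqrt(385)/33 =0.36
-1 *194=-194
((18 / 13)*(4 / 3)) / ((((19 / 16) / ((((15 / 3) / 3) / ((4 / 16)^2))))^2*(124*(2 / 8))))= 13107200 / 436449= 30.03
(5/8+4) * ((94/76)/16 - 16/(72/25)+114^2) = 2630112995/43776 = 60081.16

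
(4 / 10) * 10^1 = 4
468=468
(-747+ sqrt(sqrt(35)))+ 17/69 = -51526/69+ 35^(1/4) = -744.32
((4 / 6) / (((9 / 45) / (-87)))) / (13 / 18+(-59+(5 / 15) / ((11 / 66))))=5220 / 1013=5.15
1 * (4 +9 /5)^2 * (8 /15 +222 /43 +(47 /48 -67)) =-174521797 /86000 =-2029.32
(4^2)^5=1048576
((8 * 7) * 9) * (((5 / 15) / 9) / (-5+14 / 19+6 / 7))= -7448 / 1359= -5.48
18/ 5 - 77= -367/ 5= -73.40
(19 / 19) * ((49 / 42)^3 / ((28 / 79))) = 3871 / 864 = 4.48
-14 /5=-2.80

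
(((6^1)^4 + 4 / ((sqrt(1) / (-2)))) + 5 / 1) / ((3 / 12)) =5172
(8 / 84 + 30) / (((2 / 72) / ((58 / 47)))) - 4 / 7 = 1336.43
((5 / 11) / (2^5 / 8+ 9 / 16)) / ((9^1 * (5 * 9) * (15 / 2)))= 32 / 975645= 0.00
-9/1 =-9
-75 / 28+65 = 1745 / 28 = 62.32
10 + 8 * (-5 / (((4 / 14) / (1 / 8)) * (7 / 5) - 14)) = 370 / 27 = 13.70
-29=-29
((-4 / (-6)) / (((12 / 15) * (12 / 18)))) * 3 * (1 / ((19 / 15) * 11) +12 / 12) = 840 / 209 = 4.02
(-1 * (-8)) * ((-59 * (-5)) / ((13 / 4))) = 9440 / 13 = 726.15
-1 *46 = -46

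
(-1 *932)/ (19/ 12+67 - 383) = 2.96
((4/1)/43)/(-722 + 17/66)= -264/2048305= -0.00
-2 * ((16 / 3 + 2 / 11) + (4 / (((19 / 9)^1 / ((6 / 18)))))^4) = -48805420 / 4300593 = -11.35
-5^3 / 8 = -125 / 8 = -15.62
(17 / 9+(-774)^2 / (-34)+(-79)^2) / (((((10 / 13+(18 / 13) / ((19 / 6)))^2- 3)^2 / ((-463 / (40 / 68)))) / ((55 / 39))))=1269132835966363940 / 239705290683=5294554.96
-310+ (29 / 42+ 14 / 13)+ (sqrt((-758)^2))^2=313543649 / 546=574255.77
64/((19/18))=1152/19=60.63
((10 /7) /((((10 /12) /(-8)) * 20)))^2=0.47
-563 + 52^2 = 2141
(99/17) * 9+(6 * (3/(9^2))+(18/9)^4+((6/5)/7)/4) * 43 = 751.81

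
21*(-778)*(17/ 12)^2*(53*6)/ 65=-160416.12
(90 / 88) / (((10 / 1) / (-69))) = -621 / 88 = -7.06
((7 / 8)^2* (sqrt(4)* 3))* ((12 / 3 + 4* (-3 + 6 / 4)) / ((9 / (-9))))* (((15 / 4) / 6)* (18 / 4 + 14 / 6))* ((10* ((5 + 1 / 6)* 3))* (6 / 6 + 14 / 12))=13177.52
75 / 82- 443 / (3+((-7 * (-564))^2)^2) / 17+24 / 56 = 1.34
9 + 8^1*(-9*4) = -279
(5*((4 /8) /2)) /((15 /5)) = 5 /12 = 0.42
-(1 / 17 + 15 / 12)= -89 / 68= -1.31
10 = 10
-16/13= -1.23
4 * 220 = 880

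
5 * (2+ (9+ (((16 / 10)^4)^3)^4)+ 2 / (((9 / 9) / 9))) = 22300745301559319826750245223961380304808541 / 710542735760100185871124267578125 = 31385508821.93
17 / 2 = 8.50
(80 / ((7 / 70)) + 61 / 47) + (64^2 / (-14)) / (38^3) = 1808205561 / 2256611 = 801.29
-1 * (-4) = 4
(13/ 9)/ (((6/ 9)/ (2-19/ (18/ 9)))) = -65/ 4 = -16.25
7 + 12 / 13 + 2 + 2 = 11.92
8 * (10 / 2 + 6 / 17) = 42.82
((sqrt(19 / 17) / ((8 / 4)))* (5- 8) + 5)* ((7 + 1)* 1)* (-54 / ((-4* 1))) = 540- 162* sqrt(323) / 17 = 368.74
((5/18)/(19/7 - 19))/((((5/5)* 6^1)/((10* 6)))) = -175/1026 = -0.17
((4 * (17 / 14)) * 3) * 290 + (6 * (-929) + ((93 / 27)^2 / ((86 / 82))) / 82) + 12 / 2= -65445809 / 48762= -1342.15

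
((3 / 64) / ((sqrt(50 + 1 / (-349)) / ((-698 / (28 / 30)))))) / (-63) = 1745*sqrt(6089701) / 54720064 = 0.08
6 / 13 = 0.46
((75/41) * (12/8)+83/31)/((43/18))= 124029/54653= 2.27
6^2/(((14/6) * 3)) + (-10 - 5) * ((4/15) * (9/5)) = -72/35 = -2.06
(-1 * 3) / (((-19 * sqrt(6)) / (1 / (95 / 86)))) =0.06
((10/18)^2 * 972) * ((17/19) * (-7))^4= 60160176300/130321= 461630.71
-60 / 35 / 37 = -12 / 259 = -0.05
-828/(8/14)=-1449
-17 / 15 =-1.13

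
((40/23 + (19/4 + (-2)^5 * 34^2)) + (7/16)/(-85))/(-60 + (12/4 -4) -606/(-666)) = 128416670451/208637600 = 615.50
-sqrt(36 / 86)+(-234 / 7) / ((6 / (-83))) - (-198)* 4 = 8781 / 7 - 3* sqrt(86) / 43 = 1253.78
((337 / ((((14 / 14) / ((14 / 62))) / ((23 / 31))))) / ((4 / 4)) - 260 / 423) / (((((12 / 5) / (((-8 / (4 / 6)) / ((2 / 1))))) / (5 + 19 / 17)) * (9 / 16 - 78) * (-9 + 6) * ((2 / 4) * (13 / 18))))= -29057089280 / 2854057563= -10.18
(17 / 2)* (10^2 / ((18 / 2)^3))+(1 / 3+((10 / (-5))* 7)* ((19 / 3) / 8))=-27947 / 2916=-9.58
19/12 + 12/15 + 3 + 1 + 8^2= 4223/60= 70.38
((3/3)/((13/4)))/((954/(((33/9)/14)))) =11/130221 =0.00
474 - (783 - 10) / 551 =260401 / 551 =472.60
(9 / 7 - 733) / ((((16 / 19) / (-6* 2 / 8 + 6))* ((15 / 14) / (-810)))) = 11824137 / 4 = 2956034.25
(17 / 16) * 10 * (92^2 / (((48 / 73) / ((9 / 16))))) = 9847335 / 128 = 76932.30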